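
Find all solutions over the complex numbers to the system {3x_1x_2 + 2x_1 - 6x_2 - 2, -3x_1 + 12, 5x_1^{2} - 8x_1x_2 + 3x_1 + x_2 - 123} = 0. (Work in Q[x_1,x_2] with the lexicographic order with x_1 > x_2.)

{(4, -1)}

Compute a lex Gröbner basis by Buchberger's algorithm.
f_1 = 3x_1x_2 + 2x_1 - 6x_2 - 2, LT = x_1x_2.
f_2 = -3x_1 + 12, LT = x_1.
f_3 = 5x_1^{2} - 8x_1x_2 + 3x_1 + x_2 - 123, LT = x_1^{2}.

S(f_1,f_2): lcm = x_1x_2. S = \tfrac{2}{3}x_1 + 2x_2 - \tfrac{2}{3}.
  leading term x_1: subtract (-\tfrac{2}{9})·f_2 from \tfrac{2}{3}x_1 + 2x_2 - \tfrac{2}{3} → 2x_2 + 2
  leading term x_2: no divisor's leading term divides it; move 2x_2 to the remainder.
  leading term 1: no divisor's leading term divides it; move 2 to the remainder.
  remainder 2x_2 + 2 ≠ 0; add h_4 = 2x_2 + 2 to the basis.

The other S-polynomials (S(f_1,f_3), S(f_2,f_3), S(f_1,h_4), S(f_2,h_4), S(f_3,h_4)) all reduce to 0 modulo the current basis, so we have a Gröbner basis.
Inter-reduce: drop elements whose leading term is divisible by another's, tail-reduce, and make monic.
Reduced Gröbner basis: {x_1 - 4, x_2 + 1}.

From the last basis element, x_2 + 1 = 0, so x_2 takes values in {-1}. Each choice, substituted upward through the basis, yields the corresponding point(s) of the solution set.
  x_2 = -1: the earlier basis element becomes x_1 - 4 = 0, giving x_1 = 4 — point (4, -1).
Substituting each solution back into the original system confirms all equations vanish.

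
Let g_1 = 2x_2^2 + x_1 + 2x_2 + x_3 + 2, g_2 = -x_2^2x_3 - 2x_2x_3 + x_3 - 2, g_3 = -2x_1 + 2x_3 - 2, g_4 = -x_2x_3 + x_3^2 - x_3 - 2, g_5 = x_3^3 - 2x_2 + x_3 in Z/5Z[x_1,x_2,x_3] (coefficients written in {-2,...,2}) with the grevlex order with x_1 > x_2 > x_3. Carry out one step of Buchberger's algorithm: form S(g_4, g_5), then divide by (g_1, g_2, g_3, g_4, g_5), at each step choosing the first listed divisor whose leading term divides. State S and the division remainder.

lcm(LM(g_4), LM(g_5)) = x_2x_3^3.
S = (lcm/LT(g_4))·g_4 − (lcm/LT(g_5))·g_5 = -x_3^4 + x_3^3 + 2x_2^2 - x_2x_3 + 2x_3^2.
Reduce S modulo (g_1, g_2, g_3, g_4, g_5) in that order:
  leading term x_3^4: subtract (-x_3)·g_5 from -x_3^4 + x_3^3 + 2x_2^2 - x_2x_3 + 2x_3^2 → x_3^3 + 2x_2^2 + 2x_2x_3 - 2x_3^2
  leading term x_3^3: subtract (1)·g_5 from x_3^3 + 2x_2^2 + 2x_2x_3 - 2x_3^2 → 2x_2^2 + 2x_2x_3 - 2x_3^2 + 2x_2 - x_3
  leading term x_2^2: subtract (1)·g_1 from 2x_2^2 + 2x_2x_3 - 2x_3^2 + 2x_2 - x_3 → 2x_2x_3 - 2x_3^2 - x_1 - 2x_3 - 2
  leading term x_2x_3: subtract (-2)·g_4 from 2x_2x_3 - 2x_3^2 - x_1 - 2x_3 - 2 → -x_1 + x_3 - 1
  leading term x_1: subtract (-2)·g_3 from -x_1 + x_3 - 1 → 0
The remainder is 0, so this S-polynomial contributes no new basis element.

S(g_4, g_5) = -x_3^4 + x_3^3 + 2x_2^2 - x_2x_3 + 2x_3^2; remainder on division = 0.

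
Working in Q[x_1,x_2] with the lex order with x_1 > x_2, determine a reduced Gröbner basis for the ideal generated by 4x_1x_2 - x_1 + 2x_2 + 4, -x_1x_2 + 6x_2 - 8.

G = {x_1 - 26x_2 + 28, x_2^2 - 17/13x_2 + 4/13}

f_1 = 4x_1x_2 - x_1 + 2x_2 + 4, LT = x_1x_2.
f_2 = -x_1x_2 + 6x_2 - 8, LT = x_1x_2.

S(f_1,f_2): lcm = x_1x_2. S = -1/4x_1 + 13/2x_2 - 7.
  leading term x_1: no divisor's leading term divides it; move -1/4x_1 to the remainder.
  leading term x_2: no divisor's leading term divides it; move 13/2x_2 to the remainder.
  leading term 1: no divisor's leading term divides it; move -7 to the remainder.
  remainder -1/4x_1 + 13/2x_2 - 7 ≠ 0; add g_3 = -1/4x_1 + 13/2x_2 - 7 to the basis.

S(f_1,g_3): lcm = x_1x_2. S = -1/4x_1 + 26x_2^2 - 55/2x_2 + 1.
  leading term x_1: subtract (1)·g_3 from -1/4x_1 + 26x_2^2 - 55/2x_2 + 1 → 26x_2^2 - 34x_2 + 8
  leading term x_2^2: no divisor's leading term divides it; move 26x_2^2 to the remainder.
  leading term x_2: no divisor's leading term divides it; move -34x_2 to the remainder.
  leading term 1: no divisor's leading term divides it; move 8 to the remainder.
  remainder 26x_2^2 - 34x_2 + 8 ≠ 0; add g_4 = 26x_2^2 - 34x_2 + 8 to the basis.

The other S-polynomials (S(f_2,g_3), S(f_1,g_4), S(f_2,g_4), S(g_3,g_4)) all reduce to 0 modulo the current basis, so we have a Gröbner basis.
Inter-reduce: drop elements whose leading term is divisible by another's, tail-reduce, and make monic.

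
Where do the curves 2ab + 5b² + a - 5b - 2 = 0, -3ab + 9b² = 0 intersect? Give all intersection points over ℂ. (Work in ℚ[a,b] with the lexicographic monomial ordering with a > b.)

Compute a lex Gröbner basis by Buchberger's algorithm.
f_1 = 2ab + a + 5b² - 5b - 2, LT = ab.
f_2 = -3ab + 9b², LT = ab.

S(f_1,f_2): lcm = ab. S = ½a + 11/2b² - 5/2b - 1.
  reduce S modulo (f_1, f_2):
  remainder ½a + 11/2b² - 5/2b - 1 ≠ 0; add h_3 = ½a + 11/2b² - 5/2b - 1 to the basis.

S(f_1,h_3): lcm = ab. S = ½a - 11b³ + 15/2b² - ½b - 1.
  reduce S modulo (f_1, f_2, h_3):
  remainder -11b³ + 2b² + 2b ≠ 0; add h_4 = -11b³ + 2b² + 2b to the basis.

The other S-polynomials (S(f_2,h_3), S(f_1,h_4), S(f_2,h_4), S(h_3,h_4)) all reduce to 0 modulo the current basis, so we have a Gröbner basis.
Inter-reduce: drop elements whose leading term is divisible by another's, tail-reduce, and make monic.
Reduced Gröbner basis: {a + 11b² - 5b - 2, b³ - 2/11b² - 2/11b}.

A lex Gröbner basis eliminates variables successively. Here b³ - 2/11b² - 2/11b depends only on b, with roots {0, 1/11 - sqrt(23)/11, 1/11 + sqrt(23)/11}; lifting each root through the earlier basis elements recovers the full solutions.
  b = 0: the earlier basis element becomes a - 2 = 0, giving a = 2 — point (2, 0).
  b = 1/11 - sqrt(23)/11: the earlier basis element becomes a - 3/11 + 3*sqrt(23)/11 = 0, giving a = 3/11 - 3*sqrt(23)/11 — point (3/11 - 3*sqrt(23)/11, 1/11 - sqrt(23)/11).
  b = 1/11 + sqrt(23)/11: the earlier basis element becomes a - 3*sqrt(23)/11 - 3/11 = 0, giving a = 3/11 + 3*sqrt(23)/11 — point (3/11 + 3*sqrt(23)/11, 1/11 + sqrt(23)/11).

{(2, 0), (3/11 - 3*sqrt(23)/11, 1/11 - sqrt(23)/11), (3/11 + 3*sqrt(23)/11, 1/11 + sqrt(23)/11)}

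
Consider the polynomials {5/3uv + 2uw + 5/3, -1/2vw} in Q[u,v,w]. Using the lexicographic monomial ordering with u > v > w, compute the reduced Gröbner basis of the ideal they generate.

G = {uv + 6/5uw + 1, uw^2 + 5/6w, vw}

f_1 = 5/3uv + 2uw + 5/3, LT = uv.
f_2 = -1/2vw, LT = vw.

S(f_1,f_2): lcm = uvw. S = 6/5uw^2 + w.
  reduce S modulo (f_1, f_2):
  remainder 6/5uw^2 + w ≠ 0; add g_3 = 6/5uw^2 + w to the basis.

The other S-polynomials (S(f_1,g_3), S(f_2,g_3)) all reduce to 0 modulo the current basis, so we have a Gröbner basis.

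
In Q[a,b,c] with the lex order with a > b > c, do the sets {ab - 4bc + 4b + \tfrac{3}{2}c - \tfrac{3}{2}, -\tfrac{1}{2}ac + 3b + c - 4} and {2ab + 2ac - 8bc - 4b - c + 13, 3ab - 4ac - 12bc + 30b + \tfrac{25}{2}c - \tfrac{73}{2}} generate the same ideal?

Since reduced Gröbner bases are canonical representatives of ideals under a given ordering, it suffices to compute and compare them.
Buchberger on the first generating set:
f_1 = ab - 4bc + 4b + \tfrac{3}{2}c - \tfrac{3}{2}, LT = ab.
f_2 = -\tfrac{1}{2}ac + 3b + c - 4, LT = ac.

S(f_1,f_2): lcm = abc. S = 6b^{2} - 4bc^{2} + 6bc - 8b + \tfrac{3}{2}c^{2} - \tfrac{3}{2}c.
  reduce S modulo (f_1, f_2):
  remainder 6b^{2} - 4bc^{2} + 6bc - 8b + \tfrac{3}{2}c^{2} - \tfrac{3}{2}c ≠ 0; add g_3 = 6b^{2} - 4bc^{2} + 6bc - 8b + \tfrac{3}{2}c^{2} - \tfrac{3}{2}c to the basis.

The other S-polynomials (S(f_1,g_3), S(f_2,g_3)) all reduce to 0 modulo the current basis, so we have a Gröbner basis.
Inter-reduce: drop elements whose leading term is divisible by another's, tail-reduce, and make monic.
Reduced Gröbner basis: {ab - 4bc + 4b + \tfrac{3}{2}c - \tfrac{3}{2}, ac - 6b - 2c + 8, b^{2} - \tfrac{2}{3}bc^{2} + bc - \tfrac{4}{3}b + \tfrac{1}{4}c^{2} - \tfrac{1}{4}c}.

Buchberger on the second generating set:
h_1 = 2ab + 2ac - 8bc - 4b - c + 13, LT = ab.
h_2 = 3ab - 4ac - 12bc + 30b + \tfrac{25}{2}c - \tfrac{73}{2}, LT = ab.

S(h_1,h_2): lcm = ab. S = \tfrac{7}{3}ac - 12b - \tfrac{14}{3}c + \tfrac{56}{3}.
  reduce S modulo (h_1, h_2):
  remainder \tfrac{7}{3}ac - 12b - \tfrac{14}{3}c + \tfrac{56}{3} ≠ 0; add k_3 = \tfrac{7}{3}ac - 12b - \tfrac{14}{3}c + \tfrac{56}{3} to the basis.

S(h_1,k_3): lcm = abc. S = ac^{2} + \tfrac{36}{7}b^{2} - 4bc^{2} - 8b - \tfrac{1}{2}c^{2} + \tfrac{13}{2}c.
  reduce S modulo (h_1, h_2, k_3):
  remainder \tfrac{36}{7}b^{2} - 4bc^{2} + \tfrac{36}{7}bc - 8b + \tfrac{3}{2}c^{2} - \tfrac{3}{2}c ≠ 0; add k_4 = \tfrac{36}{7}b^{2} - 4bc^{2} + \tfrac{36}{7}bc - 8b + \tfrac{3}{2}c^{2} - \tfrac{3}{2}c to the basis.

The other S-polynomials (S(h_2,k_3), S(h_1,k_4), S(h_2,k_4), S(k_3,k_4)) all reduce to 0 modulo the current basis, so we have a Gröbner basis.
Inter-reduce: drop elements whose leading term is divisible by another's, tail-reduce, and make monic.
Reduced Gröbner basis: {ab - 4bc + \tfrac{22}{7}b + \tfrac{3}{2}c - \tfrac{3}{2}, ac - \tfrac{36}{7}b - 2c + 8, b^{2} - \tfrac{7}{9}bc^{2} + bc - \tfrac{14}{9}b + \tfrac{7}{24}c^{2} - \tfrac{7}{24}c}.

The bases are distinct; the ideals are different.
The choice of monomial ordering does not affect the verdict — as long as both bases are computed under the same ordering, their equality decides ideal equality.

No, the ideals differ.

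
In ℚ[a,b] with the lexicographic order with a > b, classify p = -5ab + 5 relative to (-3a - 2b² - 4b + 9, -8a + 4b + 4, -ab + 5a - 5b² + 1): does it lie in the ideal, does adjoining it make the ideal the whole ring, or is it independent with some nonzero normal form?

First compute the reduced Gröbner basis of I by Buchberger's algorithm.
f_1 = -3a - 2b² - 4b + 9, LT = a.
f_2 = -8a + 4b + 4, LT = a.
f_3 = -ab + 5a - 5b² + 1, LT = ab.

S(f_1,f_2): lcm = a. S = ⅔b² + 11/6b - 5/2.
  leading term b²: no divisor's leading term divides it; move ⅔b² to the remainder.
  leading term b: no divisor's leading term divides it; move 11/6b to the remainder.
  leading term 1: no divisor's leading term divides it; move -5/2 to the remainder.
  remainder ⅔b² + 11/6b - 5/2 ≠ 0; add h_4 = ⅔b² + 11/6b - 5/2 to the basis.

S(f_1,f_3): lcm = ab. S = 5a + ⅔b³ - 11/3b² - 3b + 1.
  leading term a: subtract (-5/3)·f_1 from 5a + ⅔b³ - 11/3b² - 3b + 1 → ⅔b³ - 7b² - 29/3b + 16
  leading term b³: subtract (b)·h_4 from ⅔b³ - 7b² - 29/3b + 16 → -53/6b² - 43/6b + 16
  leading term b²: subtract (-53/4)·h_4 from -53/6b² - 43/6b + 16 → 137/8b - 137/8
  leading term b: no divisor's leading term divides it; move 137/8b to the remainder.
  leading term 1: no divisor's leading term divides it; move -137/8 to the remainder.
  remainder 137/8b - 137/8 ≠ 0; add h_5 = 137/8b - 137/8 to the basis.

S(f_2,f_3): lcm = ab. S = 5a - 11/2b² - ½b + 1.
  leading term a: subtract (-5/3)·f_1 from 5a - 11/2b² - ½b + 1 → -53/6b² - 43/6b + 16
  leading term b²: subtract (-53/4)·h_4 from -53/6b² - 43/6b + 16 → 137/8b - 137/8
  leading term b: subtract (1)·h_5 from 137/8b - 137/8 → 0
  remainder 0.

S(f_1,h_4): leading monomials are coprime, so the S-polynomial reduces to 0 (Buchberger's first criterion).
S(f_2,h_4): leading monomials are coprime, so the S-polynomial reduces to 0 (Buchberger's first criterion).
S(f_3,h_4): lcm = ab². S = -31/4ab + 15/4a + 5b³ - b.
  leading term ab: subtract (31/12b)·f_1 from -31/4ab + 15/4a + 5b³ - b → 15/4a + 61/6b³ + 31/3b² - 97/4b
  leading term a: subtract (-5/4)·f_1 from 15/4a + 61/6b³ + 31/3b² - 97/4b → 61/6b³ + 47/6b² - 117/4b + 45/4
  leading term b³: subtract (61/4b)·h_4 from 61/6b³ + 47/6b² - 117/4b + 45/4 → -161/8b² + 71/8b + 45/4
  leading term b²: subtract (-483/16)·h_4 from -161/8b² + 71/8b + 45/4 → 2055/32b - 2055/32
  leading term b: subtract (15/4)·h_5 from 2055/32b - 2055/32 → 0
  remainder 0.

S(f_1,h_5): leading monomials are coprime, so the S-polynomial reduces to 0 (Buchberger's first criterion).
S(f_2,h_5): leading monomials are coprime, so the S-polynomial reduces to 0 (Buchberger's first criterion).
S(f_3,h_5): lcm = ab. S = -4a + 5b² - 1.
  leading term a: subtract (4/3)·f_1 from -4a + 5b² - 1 → 23/3b² + 16/3b - 13
  leading term b²: subtract (23/2)·h_4 from 23/3b² + 16/3b - 13 → -63/4b + 63/4
  leading term b: subtract (-126/137)·h_5 from -63/4b + 63/4 → 0
  remainder 0.

S(h_4,h_5): lcm = b². S = 15/4b - 15/4.
  leading term b: subtract (30/137)·h_5 from 15/4b - 15/4 → 0
  remainder 0.

Every S-polynomial of the final basis reduces to 0, so we have a Gröbner basis.
Inter-reduce: drop elements whose leading term is divisible by another's, tail-reduce, and make monic.
Reduced Gröbner basis: {a - 1, b - 1}.
Label its elements g_1 = a - 1, g_2 = b - 1.

Reduce p = -5ab + 5 modulo G:
  leading term ab: subtract (-5b)·g_1 from -5ab + 5 → -5b + 5
  leading term b: subtract (-5)·g_2 from -5b + 5 → 0
  normal form = 0.
Since the normal form is 0, p ∈ I.

-5ab + 5 lies in I (it reduces to 0).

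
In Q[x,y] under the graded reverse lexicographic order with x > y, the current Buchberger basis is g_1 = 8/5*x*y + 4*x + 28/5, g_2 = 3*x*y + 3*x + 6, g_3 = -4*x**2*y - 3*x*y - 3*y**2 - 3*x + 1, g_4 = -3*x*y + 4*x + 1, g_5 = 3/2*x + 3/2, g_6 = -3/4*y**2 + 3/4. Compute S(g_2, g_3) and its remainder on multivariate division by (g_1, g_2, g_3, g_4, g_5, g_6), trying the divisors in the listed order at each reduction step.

lcm(LM(g_2), LM(g_3)) = x**2*y.
S = (lcm/LT(g_2))·g_2 − (lcm/LT(g_3))·g_3 = x**2 - 3/4*x*y - 3/4*y**2 + 5/4*x + 1/4.
Reduce S modulo (g_1, g_2, g_3, g_4, g_5, g_6) in that order:
  leading term x**2: subtract (2/3*x)·g_5 from x**2 - 3/4*x*y - 3/4*y**2 + 5/4*x + 1/4 → -3/4*x*y - 3/4*y**2 + 1/4*x + 1/4
  leading term x*y: subtract (-15/32)·g_1 from -3/4*x*y - 3/4*y**2 + 1/4*x + 1/4 → -3/4*y**2 + 17/8*x + 23/8
  leading term y**2: subtract (1)·g_6 from -3/4*y**2 + 17/8*x + 23/8 → 17/8*x + 17/8
  leading term x: subtract (17/12)·g_5 from 17/8*x + 17/8 → 0
The remainder is 0, so this S-polynomial contributes no new basis element.

S(g_2, g_3) = x**2 - 3/4*x*y - 3/4*y**2 + 5/4*x + 1/4; remainder on division = 0.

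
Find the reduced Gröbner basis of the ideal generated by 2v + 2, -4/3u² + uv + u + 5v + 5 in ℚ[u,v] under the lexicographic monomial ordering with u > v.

This is the nonlinear analogue of row-reducing a linear system.

f_1 = 2v + 2, LT = v.
f_2 = -4/3u² + uv + u + 5v + 5, LT = u².

The S-polynomials (S(f_1,f_2)) all reduce to 0 modulo the current basis, so we have a Gröbner basis.

G = {u², v + 1}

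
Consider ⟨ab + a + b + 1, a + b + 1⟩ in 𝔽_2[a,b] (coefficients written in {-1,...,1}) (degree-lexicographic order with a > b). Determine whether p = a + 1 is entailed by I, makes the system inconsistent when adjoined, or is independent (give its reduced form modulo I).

a + 1 is independent of I; its normal form modulo I is b.

First compute the reduced Gröbner basis of I by Buchberger's algorithm.
f_1 = ab + a + b + 1, LT = ab.
f_2 = a + b + 1, LT = a.

S(f_1,f_2): lcm = ab. S = b² + a + 1.
  reduce S modulo (f_1, f_2):
  remainder b² + b ≠ 0; add h_3 = b² + b to the basis.

The other S-polynomials (S(f_1,h_3), S(f_2,h_3)) all reduce to 0 modulo the current basis, so we have a Gröbner basis.
Inter-reduce: drop elements whose leading term is divisible by another's, tail-reduce, and make monic.
Reduced Gröbner basis: {b² + b, a + b + 1}.
Label its elements g_1 = b² + b, g_2 = a + b + 1.

Reduce p = a + 1 modulo G:
  leading term a: subtract (1)·g_2 from a + 1 → b
  leading term b: no divisor's leading term divides it; move b to the remainder.
  normal form = b.
The normal form is nonzero, so p ∉ I. Since p minus its normal form lies in I, I + (p) = I + (r) where r = b; decide whether this ideal is the whole ring.
Run Buchberger on G together with r (pairs among the g_i already reduce to 0 since G is a Gröbner basis):
g_1 = b² + b, LT = b².
g_2 = a + b + 1, LT = a.
r = b, LT = b.

The S-polynomials (S(g_1,g_2), S(g_1,r), S(g_2,r)) all reduce to 0 modulo the current basis, so we have a Gröbner basis.
Inter-reduce: drop elements whose leading term is divisible by another's, tail-reduce, and make monic.
Reduced Gröbner basis: {a + 1, b}.
The reduced Gröbner basis of I + (p) is {a + 1, b} ≠ {1}, a proper ideal, so the enlarged system stays consistent: p is independent of I, with normal form b.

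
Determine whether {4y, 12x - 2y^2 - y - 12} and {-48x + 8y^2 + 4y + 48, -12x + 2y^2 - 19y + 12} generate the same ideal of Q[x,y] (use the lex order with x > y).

Since reduced Gröbner bases are canonical representatives of ideals under a given ordering, it suffices to compute and compare them.
Buchberger on the first generating set:
f_1 = 4y, LT = y.
f_2 = 12x - 2y^2 - y - 12, LT = x.

The S-polynomials (S(f_1,f_2)) all reduce to 0 modulo the current basis, so we have a Gröbner basis.
Inter-reduce: drop elements whose leading term is divisible by another's, tail-reduce, and make monic.
Reduced Gröbner basis: {x - 1, y}.

Buchberger on the second generating set:
h_1 = -48x + 8y^2 + 4y + 48, LT = x.
h_2 = -12x + 2y^2 - 19y + 12, LT = x.

S(h_1,h_2): lcm = x. S = -5/3y.
  leading term y: no divisor's leading term divides it; move -5/3y to the remainder.
  remainder -5/3y ≠ 0; add k_3 = -5/3y to the basis.

The other S-polynomials (S(h_1,k_3), S(h_2,k_3)) all reduce to 0 modulo the current basis, so we have a Gröbner basis.
Inter-reduce: drop elements whose leading term is divisible by another's, tail-reduce, and make monic.
Reduced Gröbner basis: {x - 1, y}.

These coincide, so the ideals are equal.
The choice of monomial ordering does not affect the verdict — as long as both bases are computed under the same ordering, their equality decides ideal equality.

Yes, the ideals are equal.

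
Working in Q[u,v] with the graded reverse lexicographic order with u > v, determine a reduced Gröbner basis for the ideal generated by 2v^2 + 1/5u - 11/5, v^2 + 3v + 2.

f_1 = 2v^2 + 1/5u - 11/5, LT = v^2.
f_2 = v^2 + 3v + 2, LT = v^2.

S(f_1,f_2): lcm = v^2. S = 1/10u - 3v - 31/10.
  leading term u: no divisor's leading term divides it; move 1/10u to the remainder.
  leading term v: no divisor's leading term divides it; move -3v to the remainder.
  leading term 1: no divisor's leading term divides it; move -31/10 to the remainder.
  remainder 1/10u - 3v - 31/10 ≠ 0; add g_3 = 1/10u - 3v - 31/10 to the basis.

The other S-polynomials (S(f_1,g_3), S(f_2,g_3)) all reduce to 0 modulo the current basis, so we have a Gröbner basis.
Inter-reduce: drop elements whose leading term is divisible by another's, tail-reduce, and make monic.

G = {v^2 + 3v + 2, u - 30v - 31}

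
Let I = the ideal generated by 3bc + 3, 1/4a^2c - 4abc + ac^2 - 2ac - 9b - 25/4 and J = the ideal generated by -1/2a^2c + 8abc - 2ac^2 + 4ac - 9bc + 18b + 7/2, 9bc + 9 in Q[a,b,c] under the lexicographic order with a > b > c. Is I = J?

Yes, the ideals are equal.

Since reduced Gröbner bases are canonical representatives of ideals under a given ordering, it suffices to compute and compare them.
Buchberger on the first generating set:
f_1 = 3bc + 3, LT = bc.
f_2 = 1/4a^2c - 4abc + ac^2 - 2ac - 9b - 25/4, LT = a^2c.

S(f_1,f_2): lcm = a^2bc. S = a^2 + 16ab^2c - 4abc^2 + 8abc + 36b^2 + 25b.
  leading term a^2: no divisor's leading term divides it; move a^2 to the remainder.
  leading term ab^2c: subtract (16/3ab)·f_1 from 16ab^2c - 4abc^2 + 8abc + 36b^2 + 25b → -4abc^2 + 8abc - 16ab + 36b^2 + 25b
  leading term abc^2: subtract (-4/3ac)·f_1 from -4abc^2 + 8abc - 16ab + 36b^2 + 25b → 8abc - 16ab + 4ac + 36b^2 + 25b
  leading term abc: subtract (8/3a)·f_1 from 8abc - 16ab + 4ac + 36b^2 + 25b → -16ab + 4ac - 8a + 36b^2 + 25b
  leading term ab: no divisor's leading term divides it; move -16ab to the remainder.
  leading term ac: no divisor's leading term divides it; move 4ac to the remainder.
  leading term a: no divisor's leading term divides it; move -8a to the remainder.
  leading term b^2: no divisor's leading term divides it; move 36b^2 to the remainder.
  leading term b: no divisor's leading term divides it; move 25b to the remainder.
  remainder a^2 - 16ab + 4ac - 8a + 36b^2 + 25b ≠ 0; add g_3 = a^2 - 16ab + 4ac - 8a + 36b^2 + 25b to the basis.

The other S-polynomials (S(f_1,g_3), S(f_2,g_3)) all reduce to 0 modulo the current basis, so we have a Gröbner basis.
Inter-reduce: drop elements whose leading term is divisible by another's, tail-reduce, and make monic.
Reduced Gröbner basis: {a^2 - 16ab + 4ac - 8a + 36b^2 + 25b, bc + 1}.

Buchberger on the second generating set:
h_1 = -1/2a^2c + 8abc - 2ac^2 + 4ac - 9bc + 18b + 7/2, LT = a^2c.
h_2 = 9bc + 9, LT = bc.

S(h_1,h_2): lcm = a^2bc. S = -a^2 - 16ab^2c + 4abc^2 - 8abc + 18b^2c - 36b^2 - 7b.
  leading term a^2: no divisor's leading term divides it; move -a^2 to the remainder.
  leading term ab^2c: subtract (-16/9ab)·h_2 from -16ab^2c + 4abc^2 - 8abc + 18b^2c - 36b^2 - 7b → 4abc^2 - 8abc + 16ab + 18b^2c - 36b^2 - 7b
  leading term abc^2: subtract (4/9ac)·h_2 from 4abc^2 - 8abc + 16ab + 18b^2c - 36b^2 - 7b → -8abc + 16ab - 4ac + 18b^2c - 36b^2 - 7b
  leading term abc: subtract (-8/9a)·h_2 from -8abc + 16ab - 4ac + 18b^2c - 36b^2 - 7b → 16ab - 4ac + 8a + 18b^2c - 36b^2 - 7b
  leading term ab: no divisor's leading term divides it; move 16ab to the remainder.
  leading term ac: no divisor's leading term divides it; move -4ac to the remainder.
  leading term a: no divisor's leading term divides it; move 8a to the remainder.
  leading term b^2c: subtract (2b)·h_2 from 18b^2c - 36b^2 - 7b → -36b^2 - 25b
  leading term b^2: no divisor's leading term divides it; move -36b^2 to the remainder.
  leading term b: no divisor's leading term divides it; move -25b to the remainder.
  remainder -a^2 + 16ab - 4ac + 8a - 36b^2 - 25b ≠ 0; add k_3 = -a^2 + 16ab - 4ac + 8a - 36b^2 - 25b to the basis.

The other S-polynomials (S(h_1,k_3), S(h_2,k_3)) all reduce to 0 modulo the current basis, so we have a Gröbner basis.
Inter-reduce: drop elements whose leading term is divisible by another's, tail-reduce, and make monic.
Reduced Gröbner basis: {a^2 - 16ab + 4ac - 8a + 36b^2 + 25b, bc + 1}.

The two bases agree; hence the ideals are identical.
The choice of monomial ordering does not affect the verdict — as long as both bases are computed under the same ordering, their equality decides ideal equality.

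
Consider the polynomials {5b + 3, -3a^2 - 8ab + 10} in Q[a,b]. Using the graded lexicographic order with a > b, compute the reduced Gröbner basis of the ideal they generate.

G = {a^2 - 8/5a - 10/3, b + 3/5}

Buchberger's algorithm terminates because the ascending chain of leading-term ideals stabilizes.

f_1 = 5b + 3, LT = b.
f_2 = -3a^2 - 8ab + 10, LT = a^2.

The S-polynomials (S(f_1,f_2)) all reduce to 0 modulo the current basis, so we have a Gröbner basis.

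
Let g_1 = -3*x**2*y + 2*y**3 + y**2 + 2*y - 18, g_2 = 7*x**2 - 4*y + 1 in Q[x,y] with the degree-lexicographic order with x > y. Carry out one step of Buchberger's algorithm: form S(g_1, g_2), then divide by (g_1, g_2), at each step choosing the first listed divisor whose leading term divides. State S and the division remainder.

lcm(LM(g_1), LM(g_2)) = x**2*y.
S = (lcm/LT(g_1))·g_1 − (lcm/LT(g_2))·g_2 = -2/3*y**3 + 5/21*y**2 - 17/21*y + 6.
Reduce S modulo (g_1, g_2) in that order:
  leading term y**3: no divisor's leading term divides it; move -2/3*y**3 to the remainder.
  leading term y**2: no divisor's leading term divides it; move 5/21*y**2 to the remainder.
  leading term y: no divisor's leading term divides it; move -17/21*y to the remainder.
  leading term 1: no divisor's leading term divides it; move 6 to the remainder.
The remainder -2/3*y**3 + 5/21*y**2 - 17/21*y + 6 is nonzero, so it would be added as the next basis element.

S(g_1, g_2) = -2/3*y**3 + 5/21*y**2 - 17/21*y + 6; remainder on division = -2/3*y**3 + 5/21*y**2 - 17/21*y + 6.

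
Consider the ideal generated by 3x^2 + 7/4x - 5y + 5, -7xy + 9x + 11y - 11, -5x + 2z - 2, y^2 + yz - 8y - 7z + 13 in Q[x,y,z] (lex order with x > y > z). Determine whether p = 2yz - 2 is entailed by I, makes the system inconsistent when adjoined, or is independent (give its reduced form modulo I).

2yz - 2 lies in I (it reduces to 0).

First compute the reduced Gröbner basis of I by Buchberger's algorithm.
f_1 = 3x^2 + 7/4x - 5y + 5, LT = x^2.
f_2 = -7xy + 9x + 11y - 11, LT = xy.
f_3 = -5x + 2z - 2, LT = x.
f_4 = y^2 + yz - 8y - 7z + 13, LT = y^2.

S(f_1,f_2): lcm = x^2y. S = 9/7x^2 + 181/84xy - 11/7x - 5/3y^2 + 5/3y.
  leading term x^2: subtract (3/7)·f_1 from 9/7x^2 + 181/84xy - 11/7x - 5/3y^2 + 5/3y → 181/84xy - 65/28x - 5/3y^2 + 80/21y - 15/7
  leading term xy: subtract (-181/588)·f_2 from 181/84xy - 65/28x - 5/3y^2 + 80/21y - 15/7 → 22/49x - 5/3y^2 + 4231/588y - 3251/588
  leading term x: subtract (-22/245)·f_3 from 22/49x - 5/3y^2 + 4231/588y - 3251/588 → -5/3y^2 + 4231/588y + 44/245z - 16783/2940
  leading term y^2: subtract (-5/3)·f_4 from -5/3y^2 + 4231/588y + 44/245z - 16783/2940 → 5/3yz - 1203/196y - 8443/735z + 15639/980
  leading term yz: no divisor's leading term divides it; move 5/3yz to the remainder.
  leading term y: no divisor's leading term divides it; move -1203/196y to the remainder.
  leading term z: no divisor's leading term divides it; move -8443/735z to the remainder.
  leading term 1: no divisor's leading term divides it; move 15639/980 to the remainder.
  remainder 5/3yz - 1203/196y - 8443/735z + 15639/980 ≠ 0; add h_5 = 5/3yz - 1203/196y - 8443/735z + 15639/980 to the basis.

S(f_1,f_3): lcm = x^2. S = 2/5xz + 11/60x - 5/3y + 5/3.
  leading term xz: subtract (-2/25z)·f_3 from 2/5xz + 11/60x - 5/3y + 5/3 → 11/60x - 5/3y + 4/25z^2 - 4/25z + 5/3
  leading term x: subtract (-11/300)·f_3 from 11/60x - 5/3y + 4/25z^2 - 4/25z + 5/3 → -5/3y + 4/25z^2 - 13/150z + 239/150
  leading term y: no divisor's leading term divides it; move -5/3y to the remainder.
  leading term z^2: no divisor's leading term divides it; move 4/25z^2 to the remainder.
  leading term z: no divisor's leading term divides it; move -13/150z to the remainder.
  leading term 1: no divisor's leading term divides it; move 239/150 to the remainder.
  remainder -5/3y + 4/25z^2 - 13/150z + 239/150 ≠ 0; add h_6 = -5/3y + 4/25z^2 - 13/150z + 239/150 to the basis.

S(f_2,f_3): lcm = xy. S = -9/7x + 2/5yz - 69/35y + 11/7.
  leading term x: subtract (9/35)·f_3 from -9/7x + 2/5yz - 69/35y + 11/7 → 2/5yz - 69/35y - 18/35z + 73/35
  leading term yz: subtract (6/25)·h_5 from 2/5yz - 69/35y - 18/35z + 73/35 → -1221/2450y + 13736/6125z - 21367/12250
  leading term y: subtract (3663/12250)·h_6 from -1221/2450y + 13736/6125z - 21367/12250 → -7326/153125z^2 + 1389473/612500z - 1360169/612500
  leading term z^2: no divisor's leading term divides it; move -7326/153125z^2 to the remainder.
  leading term z: no divisor's leading term divides it; move 1389473/612500z to the remainder.
  leading term 1: no divisor's leading term divides it; move -1360169/612500 to the remainder.
  remainder -7326/153125z^2 + 1389473/612500z - 1360169/612500 ≠ 0; add h_7 = -7326/153125z^2 + 1389473/612500z - 1360169/612500 to the basis.

S(f_2,f_4): lcm = xy^2. S = -xyz + 47/7xy + 7xz - 13x - 11/7y^2 + 11/7y.
  leading term xyz: subtract (1/7z)·f_2 from -xyz + 47/7xy + 7xz - 13x - 11/7y^2 + 11/7y → 47/7xy + 40/7xz - 13x - 11/7y^2 - 11/7yz + 11/7y + 11/7z
  leading term xy: subtract (-47/49)·f_2 from 47/7xy + 40/7xz - 13x - 11/7y^2 - 11/7yz + 11/7y + 11/7z → 40/7xz - 214/49x - 11/7y^2 - 11/7yz + 594/49y + 11/7z - 517/49
  leading term xz: subtract (-8/7z)·f_3 from 40/7xz - 214/49x - 11/7y^2 - 11/7yz + 594/49y + 11/7z - 517/49 → -214/49x - 11/7y^2 - 11/7yz + 594/49y + 16/7z^2 - 5/7z - 517/49
  leading term x: subtract (214/245)·f_3 from -214/49x - 11/7y^2 - 11/7yz + 594/49y + 16/7z^2 - 5/7z - 517/49 → -11/7y^2 - 11/7yz + 594/49y + 16/7z^2 - 603/245z - 2157/245
  leading term y^2: subtract (-11/7)·f_4 from -11/7y^2 - 11/7yz + 594/49y + 16/7z^2 - 603/245z - 2157/245 → -22/49y + 16/7z^2 - 3298/245z + 2848/245
  leading term y: subtract (66/245)·h_6 from -22/49y + 16/7z^2 - 3298/245z + 2848/245 → 13736/6125z^2 - 82307/6125z + 68571/6125
  leading term z^2: subtract (-171700/3663)·h_7 from 13736/6125z^2 - 82307/6125z + 68571/6125 → 1701416/18315z - 1701416/18315
  leading term z: no divisor's leading term divides it; move 1701416/18315z to the remainder.
  leading term 1: no divisor's leading term divides it; move -1701416/18315 to the remainder.
  remainder 1701416/18315z - 1701416/18315 ≠ 0; add h_8 = 1701416/18315z - 1701416/18315 to the basis.

The other S-polynomials (S(f_1,f_4), S(f_3,f_4), S(f_1,h_5), S(f_2,h_5), S(f_3,h_5), S(f_4,h_5), S(f_1,h_6), S(f_2,h_6), S(f_3,h_6), S(f_4,h_6), S(h_5,h_6), S(f_1,h_7), S(f_2,h_7), S(f_3,h_7), S(f_4,h_7), S(h_5,h_7), S(h_6,h_7), S(f_1,h_8), S(f_2,h_8), S(f_3,h_8), S(f_4,h_8), S(h_5,h_8), S(h_6,h_8), S(h_7,h_8)) all reduce to 0 modulo the current basis, so we have a Gröbner basis.
Inter-reduce: drop elements whose leading term is divisible by another's, tail-reduce, and make monic.
Reduced Gröbner basis: {x, y - 1, z - 1}.
Label its elements g_1 = x, g_2 = y - 1, g_3 = z - 1.

Reduce p = 2yz - 2 modulo G:
  leading term yz: subtract (2z)·g_2 from 2yz - 2 → 2z - 2
  leading term z: subtract (2)·g_3 from 2z - 2 → 0
  normal form = 0.
Since the normal form is 0, p ∈ I.

The remainder on division by a Gröbner basis is unique — it is the normal form.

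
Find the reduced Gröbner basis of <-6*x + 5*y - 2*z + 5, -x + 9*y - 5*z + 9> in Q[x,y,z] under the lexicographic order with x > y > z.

f_1 = -6*x + 5*y - 2*z + 5, LT = x.
f_2 = -x + 9*y - 5*z + 9, LT = x.

S(f_1,f_2): lcm = x. S = 49/6*y - 14/3*z + 49/6.
  leading term y: no divisor's leading term divides it; move 49/6*y to the remainder.
  leading term z: no divisor's leading term divides it; move -14/3*z to the remainder.
  leading term 1: no divisor's leading term divides it; move 49/6 to the remainder.
  remainder 49/6*y - 14/3*z + 49/6 ≠ 0; add g_3 = 49/6*y - 14/3*z + 49/6 to the basis.

The other S-polynomials (S(f_1,g_3), S(f_2,g_3)) all reduce to 0 modulo the current basis, so we have a Gröbner basis.
Inter-reduce: drop elements whose leading term is divisible by another's, tail-reduce, and make monic.

G = {x - 1/7*z, y - 4/7*z + 1}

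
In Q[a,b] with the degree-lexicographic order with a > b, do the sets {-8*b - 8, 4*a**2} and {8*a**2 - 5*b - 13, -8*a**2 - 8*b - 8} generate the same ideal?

No, the ideals differ.

Equality of ideals is decidable: compute both reduced Gröbner bases (unique for the ordering) and check whether they agree.
Buchberger on the first generating set:
f_1 = -8*b - 8, LT = b.
f_2 = 4*a**2, LT = a**2.

The S-polynomials (S(f_1,f_2)) all reduce to 0 modulo the current basis, so we have a Gröbner basis.
Inter-reduce: drop elements whose leading term is divisible by another's, tail-reduce, and make monic.
Reduced Gröbner basis: {a**2, b + 1}.

Buchberger on the second generating set:
h_1 = 8*a**2 - 5*b - 13, LT = a**2.
h_2 = -8*a**2 - 8*b - 8, LT = a**2.

S(h_1,h_2): lcm = a**2. S = -13/8*b - 21/8.
  leading term b: no divisor's leading term divides it; move -13/8*b to the remainder.
  leading term 1: no divisor's leading term divides it; move -21/8 to the remainder.
  remainder -13/8*b - 21/8 ≠ 0; add k_3 = -13/8*b - 21/8 to the basis.

The other S-polynomials (S(h_1,k_3), S(h_2,k_3)) all reduce to 0 modulo the current basis, so we have a Gröbner basis.
Inter-reduce: drop elements whose leading term is divisible by another's, tail-reduce, and make monic.
Reduced Gröbner basis: {a**2 - 8/13, b + 21/13}.

The bases are distinct; the ideals are different.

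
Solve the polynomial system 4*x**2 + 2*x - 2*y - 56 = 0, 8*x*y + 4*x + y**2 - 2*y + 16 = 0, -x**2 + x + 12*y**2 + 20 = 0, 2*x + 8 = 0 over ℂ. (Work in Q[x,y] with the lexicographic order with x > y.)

{(-4, 0)}

Compute a lex Gröbner basis by Buchberger's algorithm.
f_1 = 4*x**2 + 2*x - 2*y - 56, LT = x**2.
f_2 = 8*x*y + 4*x + y**2 - 2*y + 16, LT = x*y.
f_3 = -x**2 + x + 12*y**2 + 20, LT = x**2.
f_4 = 2*x + 8, LT = x.

S(f_1,f_2): lcm = x**2*y. S = -1/2*x**2 - 1/8*x*y**2 + 3/4*x*y - 2*x - 1/2*y**2 - 14*y.
  leading term x**2: subtract (-1/8)·f_1 from -1/2*x**2 - 1/8*x*y**2 + 3/4*x*y - 2*x - 1/2*y**2 - 14*y → -1/8*x*y**2 + 3/4*x*y - 7/4*x - 1/2*y**2 - 57/4*y - 7
  leading term x*y**2: subtract (-1/64*y)·f_2 from -1/8*x*y**2 + 3/4*x*y - 7/4*x - 1/2*y**2 - 57/4*y - 7 → 13/16*x*y - 7/4*x + 1/64*y**3 - 17/32*y**2 - 14*y - 7
  leading term x*y: subtract (13/128)·f_2 from 13/16*x*y - 7/4*x + 1/64*y**3 - 17/32*y**2 - 14*y - 7 → -69/32*x + 1/64*y**3 - 81/128*y**2 - 883/64*y - 69/8
  leading term x: subtract (-69/64)·f_4 from -69/32*x + 1/64*y**3 - 81/128*y**2 - 883/64*y - 69/8 → 1/64*y**3 - 81/128*y**2 - 883/64*y
  leading term y**3: no divisor's leading term divides it; move 1/64*y**3 to the remainder.
  leading term y**2: no divisor's leading term divides it; move -81/128*y**2 to the remainder.
  leading term y: no divisor's leading term divides it; move -883/64*y to the remainder.
  remainder 1/64*y**3 - 81/128*y**2 - 883/64*y ≠ 0; add h_5 = 1/64*y**3 - 81/128*y**2 - 883/64*y to the basis.

S(f_1,f_3): lcm = x**2. S = 3/2*x + 12*y**2 - 1/2*y + 6.
  leading term x: subtract (3/4)·f_4 from 3/2*x + 12*y**2 - 1/2*y + 6 → 12*y**2 - 1/2*y
  leading term y**2: no divisor's leading term divides it; move 12*y**2 to the remainder.
  leading term y: no divisor's leading term divides it; move -1/2*y to the remainder.
  remainder 12*y**2 - 1/2*y ≠ 0; add h_6 = 12*y**2 - 1/2*y to the basis.

S(f_1,f_4): lcm = x**2. S = -7/2*x - 1/2*y - 14.
  leading term x: subtract (-7/4)·f_4 from -7/2*x - 1/2*y - 14 → -1/2*y
  leading term y: no divisor's leading term divides it; move -1/2*y to the remainder.
  remainder -1/2*y ≠ 0; add h_7 = -1/2*y to the basis.

S(f_2,f_3): lcm = x**2*y. S = 1/2*x**2 + 1/8*x*y**2 + 3/4*x*y + 2*x + 12*y**3 + 20*y.
  leading term x**2: subtract (1/8)·f_1 from 1/2*x**2 + 1/8*x*y**2 + 3/4*x*y + 2*x + 12*y**3 + 20*y → 1/8*x*y**2 + 3/4*x*y + 7/4*x + 12*y**3 + 81/4*y + 7
  leading term x*y**2: subtract (1/64*y)·f_2 from 1/8*x*y**2 + 3/4*x*y + 7/4*x + 12*y**3 + 81/4*y + 7 → 11/16*x*y + 7/4*x + 767/64*y**3 + 1/32*y**2 + 20*y + 7
  leading term x*y: subtract (11/128)·f_2 from 11/16*x*y + 7/4*x + 767/64*y**3 + 1/32*y**2 + 20*y + 7 → 45/32*x + 767/64*y**3 - 7/128*y**2 + 1291/64*y + 45/8
  leading term x: subtract (45/64)·f_4 from 45/32*x + 767/64*y**3 - 7/128*y**2 + 1291/64*y + 45/8 → 767/64*y**3 - 7/128*y**2 + 1291/64*y
  leading term y**3: subtract (767)·h_5 from 767/64*y**3 - 7/128*y**2 + 1291/64*y → 7765/16*y**2 + 84819/8*y
  leading term y**2: subtract (7765/192)·h_6 from 7765/16*y**2 + 84819/8*y → 4079077/384*y
  leading term y: subtract (-4079077/192)·h_7 from 4079077/384*y → 0
  remainder 0.

S(f_2,f_4): lcm = x*y. S = 1/2*x + 1/8*y**2 - 17/4*y + 2.
  leading term x: subtract (1/4)·f_4 from 1/2*x + 1/8*y**2 - 17/4*y + 2 → 1/8*y**2 - 17/4*y
  leading term y**2: subtract (1/96)·h_6 from 1/8*y**2 - 17/4*y → -815/192*y
  leading term y: subtract (815/96)·h_7 from -815/192*y → 0
  remainder 0.

S(f_3,f_4): lcm = x**2. S = -5*x - 12*y**2 - 20.
  leading term x: subtract (-5/2)·f_4 from -5*x - 12*y**2 - 20 → -12*y**2
  leading term y**2: subtract (-1)·h_6 from -12*y**2 → -1/2*y
  leading term y: subtract (1)·h_7 from -1/2*y → 0
  remainder 0.

S(f_1,h_5): leading monomials are coprime, so the S-polynomial reduces to 0 (Buchberger's first criterion).
S(f_2,h_5): lcm = x*y**3. S = 41*x*y**2 + 883*x*y + 1/8*y**4 - 1/4*y**3 + 2*y**2.
  leading term x*y**2: subtract (41/8*y)·f_2 from 41*x*y**2 + 883*x*y + 1/8*y**4 - 1/4*y**3 + 2*y**2 → 1725/2*x*y + 1/8*y**4 - 43/8*y**3 + 49/4*y**2 - 82*y
  leading term x*y: subtract (1725/16)·f_2 from 1725/2*x*y + 1/8*y**4 - 43/8*y**3 + 49/4*y**2 - 82*y → -1725/4*x + 1/8*y**4 - 43/8*y**3 - 1529/16*y**2 + 1069/8*y - 1725
  leading term x: subtract (-1725/8)·f_4 from -1725/4*x + 1/8*y**4 - 43/8*y**3 - 1529/16*y**2 + 1069/8*y - 1725 → 1/8*y**4 - 43/8*y**3 - 1529/16*y**2 + 1069/8*y
  leading term y**4: subtract (8*y)·h_5 from 1/8*y**4 - 43/8*y**3 - 1529/16*y**2 + 1069/8*y → -5/16*y**3 + 237/16*y**2 + 1069/8*y
  leading term y**3: subtract (-20)·h_5 from -5/16*y**3 + 237/16*y**2 + 1069/8*y → 69/32*y**2 - 2277/16*y
  leading term y**2: subtract (23/128)·h_6 from 69/32*y**2 - 2277/16*y → -36409/256*y
  leading term y: subtract (36409/128)·h_7 from -36409/256*y → 0
  remainder 0.

S(f_3,h_5): leading monomials are coprime, so the S-polynomial reduces to 0 (Buchberger's first criterion).
S(f_4,h_5): leading monomials are coprime, so the S-polynomial reduces to 0 (Buchberger's first criterion).
S(f_1,h_6): leading monomials are coprime, so the S-polynomial reduces to 0 (Buchberger's first criterion).
S(f_2,h_6): lcm = x*y**2. S = 13/24*x*y + 1/8*y**3 - 1/4*y**2 + 2*y.
  leading term x*y: subtract (13/192)·f_2 from 13/24*x*y + 1/8*y**3 - 1/4*y**2 + 2*y → -13/48*x + 1/8*y**3 - 61/192*y**2 + 205/96*y - 13/12
  leading term x: subtract (-13/96)·f_4 from -13/48*x + 1/8*y**3 - 61/192*y**2 + 205/96*y - 13/12 → 1/8*y**3 - 61/192*y**2 + 205/96*y
  leading term y**3: subtract (8)·h_5 from 1/8*y**3 - 61/192*y**2 + 205/96*y → 911/192*y**2 + 10801/96*y
  leading term y**2: subtract (911/2304)·h_6 from 911/192*y**2 + 10801/96*y → 519359/4608*y
  leading term y: subtract (-519359/2304)·h_7 from 519359/4608*y → 0
  remainder 0.

S(f_3,h_6): leading monomials are coprime, so the S-polynomial reduces to 0 (Buchberger's first criterion).
S(f_4,h_6): leading monomials are coprime, so the S-polynomial reduces to 0 (Buchberger's first criterion).
S(h_5,h_6): lcm = y**3. S = -971/24*y**2 - 883*y.
  leading term y**2: subtract (-971/288)·h_6 from -971/24*y**2 - 883*y → -509579/576*y
  leading term y: subtract (509579/288)·h_7 from -509579/576*y → 0
  remainder 0.

S(f_1,h_7): leading monomials are coprime, so the S-polynomial reduces to 0 (Buchberger's first criterion).
S(f_2,h_7): lcm = x*y. S = 1/2*x + 1/8*y**2 - 1/4*y + 2.
  leading term x: subtract (1/4)·f_4 from 1/2*x + 1/8*y**2 - 1/4*y + 2 → 1/8*y**2 - 1/4*y
  leading term y**2: subtract (1/96)·h_6 from 1/8*y**2 - 1/4*y → -47/192*y
  leading term y: subtract (47/96)·h_7 from -47/192*y → 0
  remainder 0.

S(f_3,h_7): leading monomials are coprime, so the S-polynomial reduces to 0 (Buchberger's first criterion).
S(f_4,h_7): leading monomials are coprime, so the S-polynomial reduces to 0 (Buchberger's first criterion).
S(h_5,h_7): lcm = y**3. S = -81/2*y**2 - 883*y.
  leading term y**2: subtract (-27/8)·h_6 from -81/2*y**2 - 883*y → -14155/16*y
  leading term y: subtract (14155/8)·h_7 from -14155/16*y → 0
  remainder 0.

S(h_6,h_7): lcm = y**2. S = -1/24*y.
  leading term y: subtract (1/12)·h_7 from -1/24*y → 0
  remainder 0.

Every S-polynomial of the final basis reduces to 0, so we have a Gröbner basis.
Inter-reduce: drop elements whose leading term is divisible by another's, tail-reduce, and make monic.
Reduced Gröbner basis: {x + 4, y}.

The lex basis is triangular: the last element involves only y. Solving y = 0 gives y ∈ {0}; substituting each value into the earlier elements determines the remaining variables.
  y = 0: the earlier basis element becomes x + 4 = 0, giving x = -4 — point (-4, 0).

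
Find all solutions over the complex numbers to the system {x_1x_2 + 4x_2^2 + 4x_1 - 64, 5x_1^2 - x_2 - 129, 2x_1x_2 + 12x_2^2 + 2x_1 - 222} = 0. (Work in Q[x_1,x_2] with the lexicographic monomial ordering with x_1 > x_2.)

Compute a lex Gröbner basis by Buchberger's algorithm.
f_1 = x_1x_2 + 4x_1 + 4x_2^2 - 64, LT = x_1x_2.
f_2 = 5x_1^2 - x_2 - 129, LT = x_1^2.
f_3 = 2x_1x_2 + 2x_1 + 12x_2^2 - 222, LT = x_1x_2.

S(f_1,f_2): lcm = x_1^2x_2. S = 4x_1^2 + 4x_1x_2^2 - 64x_1 + 1/5x_2^2 + 129/5x_2.
  reduce S modulo (f_1, f_2, f_3):
  remainder -16x_2^3 + 321/5x_2^2 + 1413/5x_2 - 4604/5 ≠ 0; add h_4 = -16x_2^3 + 321/5x_2^2 + 1413/5x_2 - 4604/5 to the basis.

S(f_1,f_3): lcm = x_1x_2. S = 3x_1 - 2x_2^2 + 47.
  reduce S modulo (f_1, f_2, f_3, h_4):
  remainder 3x_1 - 2x_2^2 + 47 ≠ 0; add h_5 = 3x_1 - 2x_2^2 + 47 to the basis.

S(f_2,f_3): lcm = x_1^2x_2. S = -x_1^2 - 6x_1x_2^2 + 111x_1 - 1/5x_2^2 - 129/5x_2.
  reduce S modulo (f_1, f_2, f_3, h_4, h_5):
  remainder 101/10x_2^2 + 139/10x_2 - 106 ≠ 0; add h_6 = 101/10x_2^2 + 139/10x_2 - 106 to the basis.

S(f_3,h_4): lcm = x_1x_2^3. S = 401/80x_1x_2^2 + 1413/80x_1x_2 - 1151/20x_1 + 6x_2^4 - 111x_2^2.
  reduce S modulo (f_1, f_2, f_3, h_4, h_5, h_6):
  remainder 10047807/161600x_2 + 10047807/40400 ≠ 0; add h_7 = 10047807/161600x_2 + 10047807/40400 to the basis.

The other S-polynomials (S(f_1,h_4), S(f_2,h_4), S(f_1,h_5), S(f_2,h_5), S(f_3,h_5), S(h_4,h_5), S(f_1,h_6), S(f_2,h_6), S(f_3,h_6), S(h_4,h_6), S(h_5,h_6), S(f_1,h_7), S(f_2,h_7), S(f_3,h_7), S(h_4,h_7), S(h_5,h_7), S(h_6,h_7)) all reduce to 0 modulo the current basis, so we have a Gröbner basis.
Inter-reduce: drop elements whose leading term is divisible by another's, tail-reduce, and make monic.
Reduced Gröbner basis: {x_1 + 5, x_2 + 4}.

Since the basis is lex-ordered, x_2 + 4 is univariate in x_2. Its roots are {-4}. Back-substituting each root into the other basis elements fixes the other coordinates.
  x_2 = -4: the earlier basis element becomes x_1 + 5 = 0, giving x_1 = -5 — point (-5, -4).

{(-5, -4)}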